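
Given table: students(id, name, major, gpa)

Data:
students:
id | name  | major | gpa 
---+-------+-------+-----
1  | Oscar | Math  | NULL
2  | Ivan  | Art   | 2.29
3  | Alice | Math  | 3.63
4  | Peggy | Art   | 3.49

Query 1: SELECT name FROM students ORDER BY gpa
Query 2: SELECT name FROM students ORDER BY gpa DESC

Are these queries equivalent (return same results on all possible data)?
No, not equivalent

Query 1 returns: [('Oscar',), ('Ivan',), ('Peggy',), ('Alice',)]
Query 2 returns: [('Alice',), ('Peggy',), ('Ivan',), ('Oscar',)]

Reason: ASC vs DESC gives opposite ordering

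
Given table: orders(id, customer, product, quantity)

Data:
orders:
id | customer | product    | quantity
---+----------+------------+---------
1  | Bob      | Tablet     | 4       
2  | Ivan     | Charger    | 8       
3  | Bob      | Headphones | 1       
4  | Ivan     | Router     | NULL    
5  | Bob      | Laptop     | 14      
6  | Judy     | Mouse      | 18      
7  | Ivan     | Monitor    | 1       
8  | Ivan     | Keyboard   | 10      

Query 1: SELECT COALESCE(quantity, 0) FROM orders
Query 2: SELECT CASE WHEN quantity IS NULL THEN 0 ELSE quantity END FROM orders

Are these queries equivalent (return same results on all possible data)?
Yes, equivalent

Both queries return: [(0,), (1,), (1,), (4,), (8,), (10,), (14,), (18,)]

Reason: COALESCE vs CASE for NULL handling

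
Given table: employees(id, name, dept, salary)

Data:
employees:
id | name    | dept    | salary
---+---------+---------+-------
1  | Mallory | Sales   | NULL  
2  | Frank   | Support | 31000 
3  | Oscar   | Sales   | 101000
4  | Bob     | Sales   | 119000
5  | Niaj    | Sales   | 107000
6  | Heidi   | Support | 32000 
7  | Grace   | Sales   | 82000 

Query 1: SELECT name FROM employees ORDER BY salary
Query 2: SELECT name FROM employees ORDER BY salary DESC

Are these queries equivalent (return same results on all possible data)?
No, not equivalent

Query 1 returns: [('Mallory',), ('Frank',), ('Heidi',), ('Grace',), ('Oscar',), ('Niaj',), ('Bob',)]
Query 2 returns: [('Bob',), ('Niaj',), ('Oscar',), ('Grace',), ('Heidi',), ('Frank',), ('Mallory',)]

Reason: ASC vs DESC gives opposite ordering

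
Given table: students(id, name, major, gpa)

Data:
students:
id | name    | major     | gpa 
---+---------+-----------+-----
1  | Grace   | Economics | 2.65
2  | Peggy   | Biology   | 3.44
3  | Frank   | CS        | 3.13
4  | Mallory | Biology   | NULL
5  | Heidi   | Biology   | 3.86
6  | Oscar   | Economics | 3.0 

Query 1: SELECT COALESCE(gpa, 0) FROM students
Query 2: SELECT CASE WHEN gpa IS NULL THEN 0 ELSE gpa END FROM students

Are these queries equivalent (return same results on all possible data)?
Yes, equivalent

Both queries return: [(0,), (2.65,), (3.0,), (3.13,), (3.44,), (3.86,)]

Reason: COALESCE vs CASE for NULL handling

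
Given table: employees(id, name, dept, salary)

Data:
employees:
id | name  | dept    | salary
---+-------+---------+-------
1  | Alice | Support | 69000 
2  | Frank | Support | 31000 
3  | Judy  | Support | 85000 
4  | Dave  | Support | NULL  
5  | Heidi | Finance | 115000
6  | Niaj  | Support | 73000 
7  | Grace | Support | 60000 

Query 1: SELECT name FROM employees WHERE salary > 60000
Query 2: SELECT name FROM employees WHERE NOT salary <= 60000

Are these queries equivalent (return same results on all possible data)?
Yes, equivalent

Both queries return: [('Alice',), ('Heidi',), ('Judy',), ('Niaj',)]

Reason: Both filter salary > 60000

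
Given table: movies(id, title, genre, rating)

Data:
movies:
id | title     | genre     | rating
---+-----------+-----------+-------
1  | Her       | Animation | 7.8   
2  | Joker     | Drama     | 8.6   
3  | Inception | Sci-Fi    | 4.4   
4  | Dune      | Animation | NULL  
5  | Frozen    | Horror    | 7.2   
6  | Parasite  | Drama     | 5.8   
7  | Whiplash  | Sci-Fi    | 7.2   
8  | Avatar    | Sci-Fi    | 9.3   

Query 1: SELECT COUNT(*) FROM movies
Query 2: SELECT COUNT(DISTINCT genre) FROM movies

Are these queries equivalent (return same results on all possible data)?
No, not equivalent

Query 1 returns: [(8,)]
Query 2 returns: [(4,)]

Reason: COUNT(*) counts rows, COUNT(DISTINCT genre) counts unique genres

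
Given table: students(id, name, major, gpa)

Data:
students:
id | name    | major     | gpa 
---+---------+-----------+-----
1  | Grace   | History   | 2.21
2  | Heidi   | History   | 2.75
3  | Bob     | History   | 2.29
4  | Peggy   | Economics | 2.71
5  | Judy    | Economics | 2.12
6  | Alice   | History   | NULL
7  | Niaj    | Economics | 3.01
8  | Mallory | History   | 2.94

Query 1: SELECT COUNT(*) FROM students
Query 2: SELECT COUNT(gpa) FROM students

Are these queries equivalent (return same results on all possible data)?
No, not equivalent

Query 1 returns: [(8,)]
Query 2 returns: [(7,)]

Reason: COUNT(*) includes NULLs, COUNT(column) excludes them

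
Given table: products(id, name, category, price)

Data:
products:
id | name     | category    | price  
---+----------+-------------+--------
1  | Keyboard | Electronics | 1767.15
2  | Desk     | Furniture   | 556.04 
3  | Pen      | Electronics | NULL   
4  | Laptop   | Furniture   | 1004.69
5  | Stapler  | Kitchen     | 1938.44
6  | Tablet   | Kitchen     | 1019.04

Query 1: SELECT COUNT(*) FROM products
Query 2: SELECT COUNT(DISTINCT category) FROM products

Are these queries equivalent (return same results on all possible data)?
No, not equivalent

Query 1 returns: [(6,)]
Query 2 returns: [(3,)]

Reason: COUNT(*) counts rows, COUNT(DISTINCT category) counts unique categorys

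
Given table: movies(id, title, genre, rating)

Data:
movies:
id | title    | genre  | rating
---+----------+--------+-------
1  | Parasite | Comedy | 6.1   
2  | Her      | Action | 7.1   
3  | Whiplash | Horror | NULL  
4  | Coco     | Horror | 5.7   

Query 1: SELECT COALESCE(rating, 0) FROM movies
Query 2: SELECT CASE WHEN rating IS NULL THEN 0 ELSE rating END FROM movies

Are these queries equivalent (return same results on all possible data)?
Yes, equivalent

Both queries return: [(0,), (5.7,), (6.1,), (7.1,)]

Reason: COALESCE vs CASE for NULL handling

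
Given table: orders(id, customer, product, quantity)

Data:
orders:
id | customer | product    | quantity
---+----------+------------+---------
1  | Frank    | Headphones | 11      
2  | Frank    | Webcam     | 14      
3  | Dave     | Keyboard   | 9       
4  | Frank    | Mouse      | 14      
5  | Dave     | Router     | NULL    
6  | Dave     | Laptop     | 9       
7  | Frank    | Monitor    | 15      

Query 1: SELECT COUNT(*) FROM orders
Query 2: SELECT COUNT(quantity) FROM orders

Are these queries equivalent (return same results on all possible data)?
No, not equivalent

Query 1 returns: [(7,)]
Query 2 returns: [(6,)]

Reason: COUNT(*) includes NULLs, COUNT(column) excludes them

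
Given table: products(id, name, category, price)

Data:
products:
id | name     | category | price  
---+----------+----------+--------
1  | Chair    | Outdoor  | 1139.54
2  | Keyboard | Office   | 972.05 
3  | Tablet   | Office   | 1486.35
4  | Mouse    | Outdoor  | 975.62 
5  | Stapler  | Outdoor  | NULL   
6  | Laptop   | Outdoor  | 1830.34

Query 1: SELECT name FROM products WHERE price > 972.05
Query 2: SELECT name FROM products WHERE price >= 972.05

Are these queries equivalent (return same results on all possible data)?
No, not equivalent

Query 1 returns: [('Chair',), ('Tablet',), ('Mouse',), ('Laptop',)]
Query 2 returns: [('Chair',), ('Keyboard',), ('Tablet',), ('Mouse',), ('Laptop',)]

Reason: > vs >= gives different results when price = 972.05 exists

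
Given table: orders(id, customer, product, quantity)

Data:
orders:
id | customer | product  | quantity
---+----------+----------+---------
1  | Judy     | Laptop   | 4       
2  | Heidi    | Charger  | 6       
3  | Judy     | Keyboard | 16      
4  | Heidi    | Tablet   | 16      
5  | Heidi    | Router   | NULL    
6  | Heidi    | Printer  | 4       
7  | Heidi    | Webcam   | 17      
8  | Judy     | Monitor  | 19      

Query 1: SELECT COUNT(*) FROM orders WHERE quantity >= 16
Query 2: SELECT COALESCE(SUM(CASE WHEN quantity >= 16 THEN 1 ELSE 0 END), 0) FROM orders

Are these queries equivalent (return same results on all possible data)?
Yes, equivalent

Both queries return: [(4,)]

Reason: COUNT with WHERE vs conditional SUM (COALESCE handles empty-table NULL)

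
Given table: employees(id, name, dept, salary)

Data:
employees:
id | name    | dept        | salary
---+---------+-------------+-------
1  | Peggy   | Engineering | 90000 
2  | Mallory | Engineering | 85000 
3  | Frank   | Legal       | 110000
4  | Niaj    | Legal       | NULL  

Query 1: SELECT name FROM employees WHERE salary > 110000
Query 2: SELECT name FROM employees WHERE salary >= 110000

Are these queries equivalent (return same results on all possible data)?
No, not equivalent

Query 1 returns: []
Query 2 returns: [('Frank',)]

Reason: > vs >= gives different results when salary = 110000 exists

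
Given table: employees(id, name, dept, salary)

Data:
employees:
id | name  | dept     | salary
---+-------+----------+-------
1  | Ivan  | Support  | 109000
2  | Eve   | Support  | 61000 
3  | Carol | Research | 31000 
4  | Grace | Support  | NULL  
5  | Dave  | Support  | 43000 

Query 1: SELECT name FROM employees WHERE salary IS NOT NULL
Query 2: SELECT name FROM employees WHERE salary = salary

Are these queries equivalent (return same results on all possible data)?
Yes, equivalent

Both queries return: [('Carol',), ('Dave',), ('Eve',), ('Ivan',)]

Reason: IS NOT NULL vs self-equality (both exclude NULLs)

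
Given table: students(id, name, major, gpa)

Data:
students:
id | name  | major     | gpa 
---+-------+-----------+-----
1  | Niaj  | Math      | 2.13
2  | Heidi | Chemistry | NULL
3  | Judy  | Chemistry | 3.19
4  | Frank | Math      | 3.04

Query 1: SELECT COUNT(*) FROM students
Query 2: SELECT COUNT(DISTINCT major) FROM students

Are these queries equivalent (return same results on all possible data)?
No, not equivalent

Query 1 returns: [(4,)]
Query 2 returns: [(2,)]

Reason: COUNT(*) counts rows, COUNT(DISTINCT major) counts unique majors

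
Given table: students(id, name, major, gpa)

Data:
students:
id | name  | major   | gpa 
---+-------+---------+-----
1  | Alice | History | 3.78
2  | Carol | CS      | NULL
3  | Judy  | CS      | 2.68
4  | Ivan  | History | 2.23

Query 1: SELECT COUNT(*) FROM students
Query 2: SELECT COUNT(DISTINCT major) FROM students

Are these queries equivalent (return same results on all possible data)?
No, not equivalent

Query 1 returns: [(4,)]
Query 2 returns: [(2,)]

Reason: COUNT(*) counts rows, COUNT(DISTINCT major) counts unique majors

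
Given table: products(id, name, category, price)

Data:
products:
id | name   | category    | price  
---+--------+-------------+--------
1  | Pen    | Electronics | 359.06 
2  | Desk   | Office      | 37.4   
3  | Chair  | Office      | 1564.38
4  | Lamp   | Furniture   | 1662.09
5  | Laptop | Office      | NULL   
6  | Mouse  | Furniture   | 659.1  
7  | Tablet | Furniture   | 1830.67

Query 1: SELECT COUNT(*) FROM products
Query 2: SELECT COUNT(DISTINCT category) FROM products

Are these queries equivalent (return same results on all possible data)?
No, not equivalent

Query 1 returns: [(7,)]
Query 2 returns: [(3,)]

Reason: COUNT(*) counts rows, COUNT(DISTINCT category) counts unique categorys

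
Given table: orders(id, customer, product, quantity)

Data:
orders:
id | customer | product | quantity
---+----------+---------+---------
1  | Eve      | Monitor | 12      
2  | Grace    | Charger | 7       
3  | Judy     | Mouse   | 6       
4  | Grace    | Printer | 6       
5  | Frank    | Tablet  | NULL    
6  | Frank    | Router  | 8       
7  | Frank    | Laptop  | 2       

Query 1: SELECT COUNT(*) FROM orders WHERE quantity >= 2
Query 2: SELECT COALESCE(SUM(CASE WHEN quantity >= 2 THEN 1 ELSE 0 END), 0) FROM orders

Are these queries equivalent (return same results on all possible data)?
Yes, equivalent

Both queries return: [(6,)]

Reason: COUNT with WHERE vs conditional SUM (COALESCE handles empty-table NULL)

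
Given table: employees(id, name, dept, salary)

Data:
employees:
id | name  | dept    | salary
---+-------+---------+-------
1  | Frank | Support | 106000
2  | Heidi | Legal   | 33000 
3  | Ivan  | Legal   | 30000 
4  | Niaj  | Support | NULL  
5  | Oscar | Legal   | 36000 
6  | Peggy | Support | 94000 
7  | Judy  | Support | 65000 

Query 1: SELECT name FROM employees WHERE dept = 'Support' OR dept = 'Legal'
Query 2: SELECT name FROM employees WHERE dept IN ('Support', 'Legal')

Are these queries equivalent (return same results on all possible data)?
Yes, equivalent

Both queries return: [('Frank',), ('Heidi',), ('Ivan',), ('Judy',), ('Niaj',), ('Oscar',), ('Peggy',)]

Reason: OR vs IN are equivalent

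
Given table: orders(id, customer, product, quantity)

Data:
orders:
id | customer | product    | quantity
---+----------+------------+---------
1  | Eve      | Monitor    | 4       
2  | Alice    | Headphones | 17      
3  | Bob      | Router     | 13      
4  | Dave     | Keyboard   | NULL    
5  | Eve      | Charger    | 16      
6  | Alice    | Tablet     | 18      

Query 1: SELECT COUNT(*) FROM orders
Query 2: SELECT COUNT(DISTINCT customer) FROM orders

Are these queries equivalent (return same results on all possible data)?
No, not equivalent

Query 1 returns: [(6,)]
Query 2 returns: [(4,)]

Reason: COUNT(*) counts rows, COUNT(DISTINCT customer) counts unique customers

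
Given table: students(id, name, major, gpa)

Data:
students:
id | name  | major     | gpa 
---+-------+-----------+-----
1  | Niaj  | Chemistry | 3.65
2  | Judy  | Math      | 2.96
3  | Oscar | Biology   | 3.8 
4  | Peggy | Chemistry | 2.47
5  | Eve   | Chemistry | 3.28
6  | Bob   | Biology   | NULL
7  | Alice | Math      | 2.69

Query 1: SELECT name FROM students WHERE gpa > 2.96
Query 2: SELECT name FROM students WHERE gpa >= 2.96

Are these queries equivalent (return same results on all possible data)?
No, not equivalent

Query 1 returns: [('Niaj',), ('Oscar',), ('Eve',)]
Query 2 returns: [('Niaj',), ('Judy',), ('Oscar',), ('Eve',)]

Reason: > vs >= gives different results when gpa = 2.96 exists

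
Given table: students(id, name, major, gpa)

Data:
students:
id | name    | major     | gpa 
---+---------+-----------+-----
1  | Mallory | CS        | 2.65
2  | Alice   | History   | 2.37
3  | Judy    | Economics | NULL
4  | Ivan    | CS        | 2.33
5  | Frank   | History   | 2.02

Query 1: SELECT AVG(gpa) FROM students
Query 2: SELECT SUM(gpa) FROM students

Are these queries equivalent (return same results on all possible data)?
No, not equivalent

Query 1 returns: [(2.3425000000000002,)]
Query 2 returns: [(9.370000000000001,)]

Reason: AVG vs SUM give different aggregate values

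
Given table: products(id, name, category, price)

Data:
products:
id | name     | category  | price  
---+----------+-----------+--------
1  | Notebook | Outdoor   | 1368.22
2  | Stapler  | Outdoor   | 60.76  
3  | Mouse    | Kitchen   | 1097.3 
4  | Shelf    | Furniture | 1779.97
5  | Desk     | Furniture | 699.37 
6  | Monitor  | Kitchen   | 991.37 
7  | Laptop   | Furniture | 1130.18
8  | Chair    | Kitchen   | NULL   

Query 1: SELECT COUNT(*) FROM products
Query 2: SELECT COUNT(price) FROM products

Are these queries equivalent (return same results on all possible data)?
No, not equivalent

Query 1 returns: [(8,)]
Query 2 returns: [(7,)]

Reason: COUNT(*) includes NULLs, COUNT(column) excludes them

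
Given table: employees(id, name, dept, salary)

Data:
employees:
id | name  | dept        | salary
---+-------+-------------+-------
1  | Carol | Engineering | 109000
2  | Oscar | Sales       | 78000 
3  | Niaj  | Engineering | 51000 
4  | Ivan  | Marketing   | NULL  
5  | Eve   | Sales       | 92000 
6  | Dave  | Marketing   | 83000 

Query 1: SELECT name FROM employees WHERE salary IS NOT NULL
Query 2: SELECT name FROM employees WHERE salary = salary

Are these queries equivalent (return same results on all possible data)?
Yes, equivalent

Both queries return: [('Carol',), ('Dave',), ('Eve',), ('Niaj',), ('Oscar',)]

Reason: IS NOT NULL vs self-equality (both exclude NULLs)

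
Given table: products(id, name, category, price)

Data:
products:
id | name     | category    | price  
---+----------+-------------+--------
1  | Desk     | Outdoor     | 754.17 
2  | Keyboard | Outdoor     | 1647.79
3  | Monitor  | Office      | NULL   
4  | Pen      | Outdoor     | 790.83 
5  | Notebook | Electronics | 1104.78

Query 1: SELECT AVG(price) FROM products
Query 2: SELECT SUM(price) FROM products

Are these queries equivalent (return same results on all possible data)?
No, not equivalent

Query 1 returns: [(1074.3925,)]
Query 2 returns: [(4297.57,)]

Reason: AVG vs SUM give different aggregate values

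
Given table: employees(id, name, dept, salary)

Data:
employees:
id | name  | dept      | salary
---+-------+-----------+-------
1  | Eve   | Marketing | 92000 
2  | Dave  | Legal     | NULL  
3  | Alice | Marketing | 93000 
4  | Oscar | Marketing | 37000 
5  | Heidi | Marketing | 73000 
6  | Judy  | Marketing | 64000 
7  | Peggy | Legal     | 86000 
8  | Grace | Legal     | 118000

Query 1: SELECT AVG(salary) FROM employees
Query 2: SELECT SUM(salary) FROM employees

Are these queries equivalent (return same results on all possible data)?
No, not equivalent

Query 1 returns: [(80428.57142857143,)]
Query 2 returns: [(563000,)]

Reason: AVG vs SUM give different aggregate values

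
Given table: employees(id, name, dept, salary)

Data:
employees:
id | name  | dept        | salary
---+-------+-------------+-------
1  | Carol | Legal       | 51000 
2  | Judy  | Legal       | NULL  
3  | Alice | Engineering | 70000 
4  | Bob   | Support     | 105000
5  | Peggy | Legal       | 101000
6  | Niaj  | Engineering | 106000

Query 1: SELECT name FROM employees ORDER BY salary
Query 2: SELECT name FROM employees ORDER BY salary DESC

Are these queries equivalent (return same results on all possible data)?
No, not equivalent

Query 1 returns: [('Judy',), ('Carol',), ('Alice',), ('Peggy',), ('Bob',), ('Niaj',)]
Query 2 returns: [('Niaj',), ('Bob',), ('Peggy',), ('Alice',), ('Carol',), ('Judy',)]

Reason: ASC vs DESC gives opposite ordering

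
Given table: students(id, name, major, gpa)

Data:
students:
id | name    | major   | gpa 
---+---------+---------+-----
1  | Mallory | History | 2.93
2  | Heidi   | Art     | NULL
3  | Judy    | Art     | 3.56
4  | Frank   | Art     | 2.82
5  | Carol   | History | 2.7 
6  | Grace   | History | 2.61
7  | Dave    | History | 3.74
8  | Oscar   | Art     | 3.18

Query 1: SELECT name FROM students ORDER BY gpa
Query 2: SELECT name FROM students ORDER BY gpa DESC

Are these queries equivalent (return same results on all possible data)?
No, not equivalent

Query 1 returns: [('Heidi',), ('Grace',), ('Carol',), ('Frank',), ('Mallory',), ('Oscar',), ('Judy',), ('Dave',)]
Query 2 returns: [('Dave',), ('Judy',), ('Oscar',), ('Mallory',), ('Frank',), ('Carol',), ('Grace',), ('Heidi',)]

Reason: ASC vs DESC gives opposite ordering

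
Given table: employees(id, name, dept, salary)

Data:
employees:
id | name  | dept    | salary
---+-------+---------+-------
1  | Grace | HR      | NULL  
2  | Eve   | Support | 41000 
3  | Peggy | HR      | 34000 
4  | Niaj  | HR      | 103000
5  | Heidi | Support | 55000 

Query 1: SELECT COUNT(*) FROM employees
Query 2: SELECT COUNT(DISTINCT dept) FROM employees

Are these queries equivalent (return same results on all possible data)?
No, not equivalent

Query 1 returns: [(5,)]
Query 2 returns: [(2,)]

Reason: COUNT(*) counts rows, COUNT(DISTINCT dept) counts unique depts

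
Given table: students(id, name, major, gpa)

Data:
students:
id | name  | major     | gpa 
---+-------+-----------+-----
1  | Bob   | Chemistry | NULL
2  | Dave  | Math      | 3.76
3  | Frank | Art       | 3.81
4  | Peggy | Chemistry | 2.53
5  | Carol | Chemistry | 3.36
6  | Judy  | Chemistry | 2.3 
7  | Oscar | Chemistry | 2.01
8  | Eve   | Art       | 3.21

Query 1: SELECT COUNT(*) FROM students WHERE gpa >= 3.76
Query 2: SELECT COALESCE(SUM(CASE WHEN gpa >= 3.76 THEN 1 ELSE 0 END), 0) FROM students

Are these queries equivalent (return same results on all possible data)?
Yes, equivalent

Both queries return: [(2,)]

Reason: COUNT with WHERE vs conditional SUM (COALESCE handles empty-table NULL)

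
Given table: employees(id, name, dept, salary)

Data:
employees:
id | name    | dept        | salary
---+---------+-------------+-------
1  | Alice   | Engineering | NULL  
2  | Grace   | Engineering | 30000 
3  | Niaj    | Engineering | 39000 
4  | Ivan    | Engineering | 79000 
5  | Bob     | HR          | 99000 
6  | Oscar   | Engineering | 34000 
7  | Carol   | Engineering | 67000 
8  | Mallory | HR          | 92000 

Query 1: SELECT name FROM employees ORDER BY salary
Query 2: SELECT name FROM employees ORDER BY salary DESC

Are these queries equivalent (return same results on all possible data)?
No, not equivalent

Query 1 returns: [('Alice',), ('Grace',), ('Oscar',), ('Niaj',), ('Carol',), ('Ivan',), ('Mallory',), ('Bob',)]
Query 2 returns: [('Bob',), ('Mallory',), ('Ivan',), ('Carol',), ('Niaj',), ('Oscar',), ('Grace',), ('Alice',)]

Reason: ASC vs DESC gives opposite ordering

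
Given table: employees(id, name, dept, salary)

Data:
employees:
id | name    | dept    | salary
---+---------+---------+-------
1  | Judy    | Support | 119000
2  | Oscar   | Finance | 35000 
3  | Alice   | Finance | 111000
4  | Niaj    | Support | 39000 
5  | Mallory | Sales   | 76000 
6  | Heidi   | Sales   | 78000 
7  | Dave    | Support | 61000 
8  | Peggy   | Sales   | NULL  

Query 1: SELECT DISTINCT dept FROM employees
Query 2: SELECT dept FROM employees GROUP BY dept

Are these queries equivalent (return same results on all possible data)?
Yes, equivalent

Both queries return: [('Finance',), ('Sales',), ('Support',)]

Reason: Both get unique depts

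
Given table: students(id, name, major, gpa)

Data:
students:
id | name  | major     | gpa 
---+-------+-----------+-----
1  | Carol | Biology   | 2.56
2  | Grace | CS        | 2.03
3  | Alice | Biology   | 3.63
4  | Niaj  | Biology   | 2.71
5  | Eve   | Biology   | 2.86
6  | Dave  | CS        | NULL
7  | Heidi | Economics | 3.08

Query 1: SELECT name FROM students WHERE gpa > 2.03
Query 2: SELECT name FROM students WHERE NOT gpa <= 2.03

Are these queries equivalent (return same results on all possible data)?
Yes, equivalent

Both queries return: [('Alice',), ('Carol',), ('Eve',), ('Heidi',), ('Niaj',)]

Reason: Both filter gpa > 2.03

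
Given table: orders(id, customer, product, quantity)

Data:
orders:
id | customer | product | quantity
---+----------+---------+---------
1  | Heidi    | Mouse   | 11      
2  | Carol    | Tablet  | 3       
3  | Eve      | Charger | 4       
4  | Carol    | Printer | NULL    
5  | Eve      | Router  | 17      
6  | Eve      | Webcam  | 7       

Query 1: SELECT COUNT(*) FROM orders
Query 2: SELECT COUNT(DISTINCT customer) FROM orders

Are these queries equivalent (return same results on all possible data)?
No, not equivalent

Query 1 returns: [(6,)]
Query 2 returns: [(3,)]

Reason: COUNT(*) counts rows, COUNT(DISTINCT customer) counts unique customers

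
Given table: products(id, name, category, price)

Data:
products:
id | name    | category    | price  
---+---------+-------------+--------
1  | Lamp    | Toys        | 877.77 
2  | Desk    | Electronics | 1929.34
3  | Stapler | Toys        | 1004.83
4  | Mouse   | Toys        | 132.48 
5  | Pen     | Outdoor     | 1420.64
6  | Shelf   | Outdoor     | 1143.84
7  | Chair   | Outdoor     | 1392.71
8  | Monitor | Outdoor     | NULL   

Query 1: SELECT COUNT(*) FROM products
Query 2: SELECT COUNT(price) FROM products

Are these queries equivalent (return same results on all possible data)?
No, not equivalent

Query 1 returns: [(8,)]
Query 2 returns: [(7,)]

Reason: COUNT(*) includes NULLs, COUNT(column) excludes them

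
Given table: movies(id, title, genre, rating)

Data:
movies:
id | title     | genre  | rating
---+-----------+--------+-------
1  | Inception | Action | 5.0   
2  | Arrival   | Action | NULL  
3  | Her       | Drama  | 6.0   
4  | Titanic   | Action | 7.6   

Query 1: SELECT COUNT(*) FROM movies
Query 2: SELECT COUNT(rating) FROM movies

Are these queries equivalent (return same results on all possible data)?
No, not equivalent

Query 1 returns: [(4,)]
Query 2 returns: [(3,)]

Reason: COUNT(*) includes NULLs, COUNT(column) excludes them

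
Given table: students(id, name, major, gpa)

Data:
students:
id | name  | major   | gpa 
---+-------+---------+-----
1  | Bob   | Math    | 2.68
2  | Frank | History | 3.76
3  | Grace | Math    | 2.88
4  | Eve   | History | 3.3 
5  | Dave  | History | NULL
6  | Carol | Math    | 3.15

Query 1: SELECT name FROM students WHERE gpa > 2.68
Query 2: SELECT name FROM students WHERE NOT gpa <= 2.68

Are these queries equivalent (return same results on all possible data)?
Yes, equivalent

Both queries return: [('Carol',), ('Eve',), ('Frank',), ('Grace',)]

Reason: Both filter gpa > 2.68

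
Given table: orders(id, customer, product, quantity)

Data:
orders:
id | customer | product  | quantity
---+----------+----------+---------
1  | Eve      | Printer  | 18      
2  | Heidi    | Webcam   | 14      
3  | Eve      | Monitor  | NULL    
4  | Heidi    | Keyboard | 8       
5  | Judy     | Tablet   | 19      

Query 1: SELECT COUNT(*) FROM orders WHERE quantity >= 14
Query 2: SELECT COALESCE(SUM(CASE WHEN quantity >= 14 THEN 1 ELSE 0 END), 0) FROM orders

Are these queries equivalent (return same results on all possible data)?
Yes, equivalent

Both queries return: [(3,)]

Reason: COUNT with WHERE vs conditional SUM (COALESCE handles empty-table NULL)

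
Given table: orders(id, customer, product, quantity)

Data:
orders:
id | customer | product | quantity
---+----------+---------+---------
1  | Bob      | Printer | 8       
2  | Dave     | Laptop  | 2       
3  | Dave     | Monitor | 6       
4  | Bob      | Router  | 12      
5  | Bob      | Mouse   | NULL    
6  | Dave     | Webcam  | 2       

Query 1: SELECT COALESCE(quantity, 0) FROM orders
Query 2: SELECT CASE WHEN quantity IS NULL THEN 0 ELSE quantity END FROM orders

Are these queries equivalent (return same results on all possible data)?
Yes, equivalent

Both queries return: [(0,), (2,), (2,), (6,), (8,), (12,)]

Reason: COALESCE vs CASE for NULL handling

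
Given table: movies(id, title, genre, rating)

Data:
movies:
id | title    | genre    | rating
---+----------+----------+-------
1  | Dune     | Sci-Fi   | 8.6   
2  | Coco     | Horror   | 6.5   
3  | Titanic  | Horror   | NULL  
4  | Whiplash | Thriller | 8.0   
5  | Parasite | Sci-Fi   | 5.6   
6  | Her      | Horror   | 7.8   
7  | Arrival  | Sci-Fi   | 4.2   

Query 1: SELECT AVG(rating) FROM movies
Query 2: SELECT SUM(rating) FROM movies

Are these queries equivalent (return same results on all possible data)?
No, not equivalent

Query 1 returns: [(6.783333333333334,)]
Query 2 returns: [(40.7,)]

Reason: AVG vs SUM give different aggregate values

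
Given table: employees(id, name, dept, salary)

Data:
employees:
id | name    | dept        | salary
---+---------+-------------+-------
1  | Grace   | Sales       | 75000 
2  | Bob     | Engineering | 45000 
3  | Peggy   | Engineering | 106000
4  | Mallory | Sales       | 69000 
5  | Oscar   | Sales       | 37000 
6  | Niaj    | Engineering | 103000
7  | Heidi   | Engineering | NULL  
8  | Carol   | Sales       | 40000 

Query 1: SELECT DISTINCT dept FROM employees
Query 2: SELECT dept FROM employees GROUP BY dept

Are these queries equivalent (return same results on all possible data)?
Yes, equivalent

Both queries return: [('Engineering',), ('Sales',)]

Reason: Both get unique depts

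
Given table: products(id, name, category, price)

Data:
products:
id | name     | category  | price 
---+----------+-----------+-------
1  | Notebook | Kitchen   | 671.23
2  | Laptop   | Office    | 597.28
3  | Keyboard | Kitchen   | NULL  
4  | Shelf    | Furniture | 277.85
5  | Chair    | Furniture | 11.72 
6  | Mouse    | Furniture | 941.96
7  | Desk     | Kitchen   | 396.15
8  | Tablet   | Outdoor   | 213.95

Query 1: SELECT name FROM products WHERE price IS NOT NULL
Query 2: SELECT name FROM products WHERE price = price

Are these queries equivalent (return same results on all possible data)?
Yes, equivalent

Both queries return: [('Chair',), ('Desk',), ('Laptop',), ('Mouse',), ('Notebook',), ('Shelf',), ('Tablet',)]

Reason: IS NOT NULL vs self-equality (both exclude NULLs)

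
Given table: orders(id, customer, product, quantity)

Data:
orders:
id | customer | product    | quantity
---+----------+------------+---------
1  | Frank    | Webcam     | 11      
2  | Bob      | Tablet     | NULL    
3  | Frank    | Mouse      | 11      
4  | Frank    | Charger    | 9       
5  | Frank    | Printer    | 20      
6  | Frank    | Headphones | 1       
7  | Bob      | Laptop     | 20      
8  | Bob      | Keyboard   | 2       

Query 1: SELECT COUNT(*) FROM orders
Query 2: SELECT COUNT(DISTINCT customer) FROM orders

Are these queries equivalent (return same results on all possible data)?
No, not equivalent

Query 1 returns: [(8,)]
Query 2 returns: [(2,)]

Reason: COUNT(*) counts rows, COUNT(DISTINCT customer) counts unique customers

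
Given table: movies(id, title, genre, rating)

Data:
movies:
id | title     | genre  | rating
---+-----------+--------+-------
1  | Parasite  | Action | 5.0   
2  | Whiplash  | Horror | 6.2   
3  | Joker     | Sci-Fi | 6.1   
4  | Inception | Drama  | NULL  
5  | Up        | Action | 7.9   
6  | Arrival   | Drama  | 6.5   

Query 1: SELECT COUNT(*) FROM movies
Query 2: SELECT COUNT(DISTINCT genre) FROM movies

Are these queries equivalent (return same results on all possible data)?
No, not equivalent

Query 1 returns: [(6,)]
Query 2 returns: [(4,)]

Reason: COUNT(*) counts rows, COUNT(DISTINCT genre) counts unique genres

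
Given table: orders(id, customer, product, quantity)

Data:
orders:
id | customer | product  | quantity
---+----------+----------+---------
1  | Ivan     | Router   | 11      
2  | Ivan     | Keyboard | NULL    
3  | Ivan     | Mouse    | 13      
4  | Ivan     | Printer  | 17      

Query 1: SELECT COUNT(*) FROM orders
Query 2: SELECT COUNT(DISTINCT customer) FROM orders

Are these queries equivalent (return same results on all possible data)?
No, not equivalent

Query 1 returns: [(4,)]
Query 2 returns: [(1,)]

Reason: COUNT(*) counts rows, COUNT(DISTINCT customer) counts unique customers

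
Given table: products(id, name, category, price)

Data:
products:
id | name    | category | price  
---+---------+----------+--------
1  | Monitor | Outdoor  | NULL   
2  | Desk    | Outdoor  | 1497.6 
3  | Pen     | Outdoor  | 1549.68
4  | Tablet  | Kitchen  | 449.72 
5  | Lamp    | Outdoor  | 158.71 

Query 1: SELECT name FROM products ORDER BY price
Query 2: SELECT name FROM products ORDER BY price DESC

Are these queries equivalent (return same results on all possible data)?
No, not equivalent

Query 1 returns: [('Monitor',), ('Lamp',), ('Tablet',), ('Desk',), ('Pen',)]
Query 2 returns: [('Pen',), ('Desk',), ('Tablet',), ('Lamp',), ('Monitor',)]

Reason: ASC vs DESC gives opposite ordering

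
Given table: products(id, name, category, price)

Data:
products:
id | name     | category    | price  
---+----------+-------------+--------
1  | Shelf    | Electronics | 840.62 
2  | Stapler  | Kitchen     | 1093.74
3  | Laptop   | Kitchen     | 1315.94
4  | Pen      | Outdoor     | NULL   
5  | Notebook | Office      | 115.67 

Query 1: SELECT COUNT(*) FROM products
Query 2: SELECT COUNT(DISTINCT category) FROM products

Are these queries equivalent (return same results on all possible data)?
No, not equivalent

Query 1 returns: [(5,)]
Query 2 returns: [(4,)]

Reason: COUNT(*) counts rows, COUNT(DISTINCT category) counts unique categorys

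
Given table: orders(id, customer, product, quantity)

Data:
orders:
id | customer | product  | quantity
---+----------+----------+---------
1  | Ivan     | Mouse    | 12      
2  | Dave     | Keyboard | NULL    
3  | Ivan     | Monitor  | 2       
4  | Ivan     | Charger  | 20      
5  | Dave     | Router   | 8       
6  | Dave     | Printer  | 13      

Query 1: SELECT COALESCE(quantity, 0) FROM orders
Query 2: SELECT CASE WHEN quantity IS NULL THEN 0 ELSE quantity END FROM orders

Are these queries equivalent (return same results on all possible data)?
Yes, equivalent

Both queries return: [(0,), (2,), (8,), (12,), (13,), (20,)]

Reason: COALESCE vs CASE for NULL handling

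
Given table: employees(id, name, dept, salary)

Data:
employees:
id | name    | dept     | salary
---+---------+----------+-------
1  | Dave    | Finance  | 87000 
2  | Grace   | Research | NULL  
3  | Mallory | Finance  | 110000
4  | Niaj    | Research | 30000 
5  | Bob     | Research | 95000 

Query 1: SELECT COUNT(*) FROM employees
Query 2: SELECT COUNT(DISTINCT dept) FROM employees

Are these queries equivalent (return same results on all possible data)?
No, not equivalent

Query 1 returns: [(5,)]
Query 2 returns: [(2,)]

Reason: COUNT(*) counts rows, COUNT(DISTINCT dept) counts unique depts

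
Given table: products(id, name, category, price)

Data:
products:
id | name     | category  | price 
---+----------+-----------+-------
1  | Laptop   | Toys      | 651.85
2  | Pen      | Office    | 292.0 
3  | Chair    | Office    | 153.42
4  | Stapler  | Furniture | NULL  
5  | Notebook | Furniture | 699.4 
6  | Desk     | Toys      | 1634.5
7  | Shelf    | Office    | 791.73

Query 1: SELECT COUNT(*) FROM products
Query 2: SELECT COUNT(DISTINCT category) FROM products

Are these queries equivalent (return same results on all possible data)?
No, not equivalent

Query 1 returns: [(7,)]
Query 2 returns: [(3,)]

Reason: COUNT(*) counts rows, COUNT(DISTINCT category) counts unique categorys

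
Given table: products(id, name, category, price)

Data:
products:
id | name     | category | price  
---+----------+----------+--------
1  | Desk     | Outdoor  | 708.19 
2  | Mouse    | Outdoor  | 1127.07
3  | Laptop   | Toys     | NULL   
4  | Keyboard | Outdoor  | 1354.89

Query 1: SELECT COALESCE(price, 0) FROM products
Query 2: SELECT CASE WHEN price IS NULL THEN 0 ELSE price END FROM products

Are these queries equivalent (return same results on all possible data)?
Yes, equivalent

Both queries return: [(0,), (708.19,), (1127.07,), (1354.89,)]

Reason: COALESCE vs CASE for NULL handling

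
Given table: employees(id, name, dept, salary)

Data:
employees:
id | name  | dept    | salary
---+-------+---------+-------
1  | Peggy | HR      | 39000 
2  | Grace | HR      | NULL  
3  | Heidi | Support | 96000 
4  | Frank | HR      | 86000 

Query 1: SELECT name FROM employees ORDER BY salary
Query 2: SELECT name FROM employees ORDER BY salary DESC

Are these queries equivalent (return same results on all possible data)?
No, not equivalent

Query 1 returns: [('Grace',), ('Peggy',), ('Frank',), ('Heidi',)]
Query 2 returns: [('Heidi',), ('Frank',), ('Peggy',), ('Grace',)]

Reason: ASC vs DESC gives opposite ordering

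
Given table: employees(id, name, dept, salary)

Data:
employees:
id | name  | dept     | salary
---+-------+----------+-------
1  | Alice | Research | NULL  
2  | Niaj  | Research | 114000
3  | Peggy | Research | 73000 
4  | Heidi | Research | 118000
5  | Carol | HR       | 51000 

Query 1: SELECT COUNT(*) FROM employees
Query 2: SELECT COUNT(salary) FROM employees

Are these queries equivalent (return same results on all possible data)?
No, not equivalent

Query 1 returns: [(5,)]
Query 2 returns: [(4,)]

Reason: COUNT(*) includes NULLs, COUNT(column) excludes them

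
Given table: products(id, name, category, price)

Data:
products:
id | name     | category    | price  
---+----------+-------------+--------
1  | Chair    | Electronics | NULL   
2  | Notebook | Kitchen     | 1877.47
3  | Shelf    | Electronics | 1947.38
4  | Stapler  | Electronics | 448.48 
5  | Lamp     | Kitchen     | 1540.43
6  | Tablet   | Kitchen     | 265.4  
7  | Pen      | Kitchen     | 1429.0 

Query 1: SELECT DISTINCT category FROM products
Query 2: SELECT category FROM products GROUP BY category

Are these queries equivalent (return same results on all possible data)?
Yes, equivalent

Both queries return: [('Electronics',), ('Kitchen',)]

Reason: Both get unique categorys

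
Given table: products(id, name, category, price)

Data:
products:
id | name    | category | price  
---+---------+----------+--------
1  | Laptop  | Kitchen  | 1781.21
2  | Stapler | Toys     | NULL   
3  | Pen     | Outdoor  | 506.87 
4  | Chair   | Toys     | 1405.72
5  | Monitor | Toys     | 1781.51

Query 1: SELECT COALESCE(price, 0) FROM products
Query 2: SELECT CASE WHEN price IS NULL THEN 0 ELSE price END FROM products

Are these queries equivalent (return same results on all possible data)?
Yes, equivalent

Both queries return: [(0,), (506.87,), (1405.72,), (1781.21,), (1781.51,)]

Reason: COALESCE vs CASE for NULL handling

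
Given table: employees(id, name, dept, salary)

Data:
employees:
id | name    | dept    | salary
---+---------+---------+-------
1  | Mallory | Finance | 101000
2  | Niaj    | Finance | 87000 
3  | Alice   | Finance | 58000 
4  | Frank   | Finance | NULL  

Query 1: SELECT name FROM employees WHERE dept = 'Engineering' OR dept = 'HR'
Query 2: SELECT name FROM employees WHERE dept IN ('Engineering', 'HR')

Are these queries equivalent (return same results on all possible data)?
Yes, equivalent

Both queries return: []

Reason: OR vs IN are equivalent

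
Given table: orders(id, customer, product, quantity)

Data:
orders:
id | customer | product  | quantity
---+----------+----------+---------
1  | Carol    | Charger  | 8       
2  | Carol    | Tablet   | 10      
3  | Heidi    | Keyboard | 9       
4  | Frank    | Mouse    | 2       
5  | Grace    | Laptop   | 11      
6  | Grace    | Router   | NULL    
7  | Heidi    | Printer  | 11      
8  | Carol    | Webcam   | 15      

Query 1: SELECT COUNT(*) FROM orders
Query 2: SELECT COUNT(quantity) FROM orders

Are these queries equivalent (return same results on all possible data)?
No, not equivalent

Query 1 returns: [(8,)]
Query 2 returns: [(7,)]

Reason: COUNT(*) includes NULLs, COUNT(column) excludes them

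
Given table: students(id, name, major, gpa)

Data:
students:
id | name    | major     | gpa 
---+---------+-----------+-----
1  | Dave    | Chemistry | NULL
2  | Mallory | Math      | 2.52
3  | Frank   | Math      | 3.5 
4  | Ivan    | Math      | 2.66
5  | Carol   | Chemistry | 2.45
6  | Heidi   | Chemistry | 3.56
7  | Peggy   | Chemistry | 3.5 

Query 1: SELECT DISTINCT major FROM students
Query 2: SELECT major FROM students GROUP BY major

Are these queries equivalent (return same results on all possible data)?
Yes, equivalent

Both queries return: [('Chemistry',), ('Math',)]

Reason: Both get unique majors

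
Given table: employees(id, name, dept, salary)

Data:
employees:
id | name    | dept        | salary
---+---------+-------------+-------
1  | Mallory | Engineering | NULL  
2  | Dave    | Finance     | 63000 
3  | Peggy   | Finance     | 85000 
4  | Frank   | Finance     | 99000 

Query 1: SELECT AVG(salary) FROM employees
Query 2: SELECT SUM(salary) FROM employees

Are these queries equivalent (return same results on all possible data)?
No, not equivalent

Query 1 returns: [(82333.33333333333,)]
Query 2 returns: [(247000,)]

Reason: AVG vs SUM give different aggregate values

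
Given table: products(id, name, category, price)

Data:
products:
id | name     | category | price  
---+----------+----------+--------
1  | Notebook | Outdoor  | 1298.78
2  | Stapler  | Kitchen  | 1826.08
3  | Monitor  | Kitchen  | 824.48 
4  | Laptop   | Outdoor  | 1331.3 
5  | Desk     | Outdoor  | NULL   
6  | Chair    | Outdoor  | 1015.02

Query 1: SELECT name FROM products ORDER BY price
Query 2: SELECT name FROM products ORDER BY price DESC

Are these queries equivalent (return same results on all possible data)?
No, not equivalent

Query 1 returns: [('Desk',), ('Monitor',), ('Chair',), ('Notebook',), ('Laptop',), ('Stapler',)]
Query 2 returns: [('Stapler',), ('Laptop',), ('Notebook',), ('Chair',), ('Monitor',), ('Desk',)]

Reason: ASC vs DESC gives opposite ordering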